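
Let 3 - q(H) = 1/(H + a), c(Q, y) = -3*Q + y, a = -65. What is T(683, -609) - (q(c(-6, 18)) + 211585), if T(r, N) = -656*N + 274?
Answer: 5457509/29 ≈ 1.8819e+5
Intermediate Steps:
T(r, N) = 274 - 656*N
c(Q, y) = y - 3*Q
q(H) = 3 - 1/(-65 + H) (q(H) = 3 - 1/(H - 65) = 3 - 1/(-65 + H))
T(683, -609) - (q(c(-6, 18)) + 211585) = (274 - 656*(-609)) - ((-196 + 3*(18 - 3*(-6)))/(-65 + (18 - 3*(-6))) + 211585) = (274 + 399504) - ((-196 + 3*(18 + 18))/(-65 + (18 + 18)) + 211585) = 399778 - ((-196 + 3*36)/(-65 + 36) + 211585) = 399778 - ((-196 + 108)/(-29) + 211585) = 399778 - (-1/29*(-88) + 211585) = 399778 - (88/29 + 211585) = 399778 - 1*6136053/29 = 399778 - 6136053/29 = 5457509/29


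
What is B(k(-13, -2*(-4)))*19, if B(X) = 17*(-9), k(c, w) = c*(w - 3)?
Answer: -2907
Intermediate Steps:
k(c, w) = c*(-3 + w)
B(X) = -153
B(k(-13, -2*(-4)))*19 = -153*19 = -2907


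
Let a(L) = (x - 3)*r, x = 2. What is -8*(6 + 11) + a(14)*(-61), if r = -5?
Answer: -441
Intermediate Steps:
a(L) = 5 (a(L) = (2 - 3)*(-5) = -1*(-5) = 5)
-8*(6 + 11) + a(14)*(-61) = -8*(6 + 11) + 5*(-61) = -8*17 - 305 = -136 - 305 = -441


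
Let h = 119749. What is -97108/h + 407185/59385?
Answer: 232395881/38439429 ≈ 6.0458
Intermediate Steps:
-97108/h + 407185/59385 = -97108/119749 + 407185/59385 = -97108*1/119749 + 407185*(1/59385) = -97108/119749 + 2201/321 = 232395881/38439429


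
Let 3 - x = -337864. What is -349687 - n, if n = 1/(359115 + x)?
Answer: -243725544635/696982 ≈ -3.4969e+5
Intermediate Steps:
x = 337867 (x = 3 - 1*(-337864) = 3 + 337864 = 337867)
n = 1/696982 (n = 1/(359115 + 337867) = 1/696982 ≈ 1.4348e-6)
-349687 - n = -349687 - 1*1/696982 = -349687 - 1/696982 = -243725544635/696982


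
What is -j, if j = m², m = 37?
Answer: -1369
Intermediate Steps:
j = 1369 (j = 37² = 1369)
-j = -1*1369 = -1369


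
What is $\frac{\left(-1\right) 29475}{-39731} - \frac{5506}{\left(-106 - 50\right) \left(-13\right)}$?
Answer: $- \frac{79491793}{40287234} \approx -1.9731$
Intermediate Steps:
$\frac{\left(-1\right) 29475}{-39731} - \frac{5506}{\left(-106 - 50\right) \left(-13\right)} = \left(-29475\right) \left(- \frac{1}{39731}\right) - \frac{5506}{\left(-156\right) \left(-13\right)} = \frac{29475}{39731} - \frac{5506}{2028} = \frac{29475}{39731} - \frac{2753}{1014} = - \frac{79491793}{40287234}$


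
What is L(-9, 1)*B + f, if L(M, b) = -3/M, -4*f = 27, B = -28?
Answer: -193/12 ≈ -16.083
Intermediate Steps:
f = -27/4 (f = -¼*27 = -27/4 ≈ -6.7500)
L(-9, 1)*B + f = -3/(-9)*(-28) - 27/4 = -3*(-⅑)*(-28) - 27/4 = (⅓)*(-28) - 27/4 = -28/3 - 27/4 = -193/12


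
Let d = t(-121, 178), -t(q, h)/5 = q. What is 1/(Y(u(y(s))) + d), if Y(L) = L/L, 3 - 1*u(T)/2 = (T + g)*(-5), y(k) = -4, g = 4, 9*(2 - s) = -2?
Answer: 1/606 ≈ 0.0016502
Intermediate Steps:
s = 20/9 (s = 2 - ⅑*(-2) = 2 + 2/9 = 20/9 ≈ 2.2222)
t(q, h) = -5*q
d = 605 (d = -5*(-121) = 605)
u(T) = 46 + 10*T (u(T) = 6 - 2*(T + 4)*(-5) = 6 - 2*(4 + T)*(-5) = 6 - 2*(-20 - 5*T) = 6 + (40 + 10*T) = 46 + 10*T)
Y(L) = 1
1/(Y(u(y(s))) + d) = 1/(1 + 605) = 1/606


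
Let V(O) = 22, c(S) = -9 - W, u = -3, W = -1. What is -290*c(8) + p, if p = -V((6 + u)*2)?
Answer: 2298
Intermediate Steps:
c(S) = -8 (c(S) = -9 - 1*(-1) = -9 + 1 = -8)
p = -22 (p = -1*22 = -22)
-290*c(8) + p = -290*(-8) - 22 = 2320 - 22 = 2298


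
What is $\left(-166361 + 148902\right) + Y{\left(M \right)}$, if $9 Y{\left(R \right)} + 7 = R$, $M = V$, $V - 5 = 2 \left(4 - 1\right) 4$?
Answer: $- \frac{157109}{9} \approx -17457.0$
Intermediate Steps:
$V = 29$ ($V = 5 + 2 \left(4 - 1\right) 4 = 5 + 2 \cdot 3 \cdot 4 = 5 + 6 \cdot 4 = 5 + 24 = 29$)
$M = 29$
$Y{\left(R \right)} = - \frac{7}{9} + \frac{R}{9}$
$\left(-166361 + 148902\right) + Y{\left(M \right)} = \left(-166361 + 148902\right) + \left(- \frac{7}{9} + \frac{1}{9} \cdot 29\right) = -17459 + \left(- \frac{7}{9} + \frac{29}{9}\right) = -17459 + \frac{22}{9} = - \frac{157109}{9}$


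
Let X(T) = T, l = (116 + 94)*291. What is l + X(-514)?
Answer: 60596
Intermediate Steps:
l = 61110 (l = 210*291 = 61110)
l + X(-514) = 61110 - 514 = 60596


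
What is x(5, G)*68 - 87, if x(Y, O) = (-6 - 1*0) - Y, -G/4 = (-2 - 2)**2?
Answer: -835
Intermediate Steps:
G = -64 (G = -4*(-2 - 2)**2 = -4*(-4)**2 = -4*16 = -64)
x(Y, O) = -6 - Y (x(Y, O) = (-6 + 0) - Y = -6 - Y)
x(5, G)*68 - 87 = (-6 - 1*5)*68 - 87 = (-6 - 5)*68 - 87 = -11*68 - 87 = -748 - 87 = -835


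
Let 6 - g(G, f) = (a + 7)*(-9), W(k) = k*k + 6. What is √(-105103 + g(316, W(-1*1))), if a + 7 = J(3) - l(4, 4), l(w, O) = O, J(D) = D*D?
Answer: 2*I*√26263 ≈ 324.12*I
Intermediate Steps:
J(D) = D²
W(k) = 6 + k² (W(k) = k² + 6 = 6 + k²)
a = -2 (a = -7 + (3² - 1*4) = -7 + (9 - 4) = -7 + 5 = -2)
g(G, f) = 51 (g(G, f) = 6 - (-2 + 7)*(-9) = 6 - 5*(-9) = 6 - 1*(-45) = 6 + 45 = 51)
√(-105103 + g(316, W(-1*1))) = √(-105103 + 51) = √(-105052) = 2*I*√26263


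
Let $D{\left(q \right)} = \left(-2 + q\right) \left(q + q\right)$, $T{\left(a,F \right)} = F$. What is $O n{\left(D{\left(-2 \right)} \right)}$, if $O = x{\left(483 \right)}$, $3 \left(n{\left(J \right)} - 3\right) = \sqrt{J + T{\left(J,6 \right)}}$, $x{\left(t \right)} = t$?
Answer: $1449 + 161 \sqrt{22} \approx 2204.2$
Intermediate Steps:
$D{\left(q \right)} = 2 q \left(-2 + q\right)$ ($D{\left(q \right)} = \left(-2 + q\right) 2 q = 2 q \left(-2 + q\right)$)
$n{\left(J \right)} = 3 + \frac{\sqrt{6 + J}}{3}$ ($n{\left(J \right)} = 3 + \frac{\sqrt{J + 6}}{3} = 3 + \frac{\sqrt{6 + J}}{3}$)
$O = 483$
$O n{\left(D{\left(-2 \right)} \right)} = 483 \left(3 + \frac{\sqrt{6 + 2 \left(-2\right) \left(-2 - 2\right)}}{3}\right) = 483 \left(3 + \frac{\sqrt{6 + 2 \left(-2\right) \left(-4\right)}}{3}\right) = 483 \left(3 + \frac{\sqrt{6 + 16}}{3}\right) = 483 \left(3 + \frac{\sqrt{22}}{3}\right) = 1449 + 161 \sqrt{22}$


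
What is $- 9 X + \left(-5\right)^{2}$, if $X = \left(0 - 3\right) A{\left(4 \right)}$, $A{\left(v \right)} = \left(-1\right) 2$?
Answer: $-29$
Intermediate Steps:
$A{\left(v \right)} = -2$
$X = 6$ ($X = \left(0 - 3\right) \left(-2\right) = \left(-3\right) \left(-2\right) = 6$)
$- 9 X + \left(-5\right)^{2} = \left(-9\right) 6 + \left(-5\right)^{2} = -54 + 25 = -29$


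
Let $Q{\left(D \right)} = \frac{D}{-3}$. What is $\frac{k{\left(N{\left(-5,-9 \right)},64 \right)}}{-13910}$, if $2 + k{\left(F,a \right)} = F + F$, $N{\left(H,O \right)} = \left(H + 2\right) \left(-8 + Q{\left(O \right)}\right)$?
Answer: $- \frac{14}{6955} \approx -0.0020129$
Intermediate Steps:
$Q{\left(D \right)} = - \frac{D}{3}$ ($Q{\left(D \right)} = D \left(- \frac{1}{3}\right) = - \frac{D}{3}$)
$N{\left(H,O \right)} = \left(-8 - \frac{O}{3}\right) \left(2 + H\right)$ ($N{\left(H,O \right)} = \left(H + 2\right) \left(-8 - \frac{O}{3}\right) = \left(2 + H\right) \left(-8 - \frac{O}{3}\right) = \left(-8 - \frac{O}{3}\right) \left(2 + H\right)$)
$k{\left(F,a \right)} = -2 + 2 F$ ($k{\left(F,a \right)} = -2 + \left(F + F\right) = -2 + 2 F$)
$\frac{k{\left(N{\left(-5,-9 \right)},64 \right)}}{-13910} = \frac{-2 + 2 \left(-16 - -40 - -6 - \left(- \frac{5}{3}\right) \left(-9\right)\right)}{-13910} = \left(-2 + 2 \left(-16 + 40 + 6 - 15\right)\right) \left(- \frac{1}{13910}\right) = \left(-2 + 2 \cdot 15\right) \left(- \frac{1}{13910}\right) = \left(-2 + 30\right) \left(- \frac{1}{13910}\right) = 28 \left(- \frac{1}{13910}\right) = - \frac{14}{6955}$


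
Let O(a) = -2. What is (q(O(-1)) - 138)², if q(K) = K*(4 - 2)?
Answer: 20164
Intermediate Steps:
q(K) = 2*K (q(K) = K*2 = 2*K)
(q(O(-1)) - 138)² = (2*(-2) - 138)² = (-4 - 138)² = (-142)² = 20164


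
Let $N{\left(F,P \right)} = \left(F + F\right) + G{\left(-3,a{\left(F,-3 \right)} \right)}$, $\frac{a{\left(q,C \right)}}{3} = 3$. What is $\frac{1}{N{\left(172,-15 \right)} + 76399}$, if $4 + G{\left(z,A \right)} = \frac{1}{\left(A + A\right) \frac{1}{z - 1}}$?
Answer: $\frac{9}{690649} \approx 1.3031 \cdot 10^{-5}$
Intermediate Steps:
$a{\left(q,C \right)} = 9$ ($a{\left(q,C \right)} = 3 \cdot 3 = 9$)
$G{\left(z,A \right)} = -4 + \frac{-1 + z}{2 A}$ ($G{\left(z,A \right)} = -4 + \frac{1}{\left(A + A\right) \frac{1}{z - 1}} = -4 + \frac{1}{2 A \frac{1}{-1 + z}} = -4 + \frac{-1 + z}{2 A}$)
$N{\left(F,P \right)} = - \frac{38}{9} + 2 F$ ($N{\left(F,P \right)} = \left(F + F\right) + \frac{-1 - 3 - 72}{2 \cdot 9} = 2 F + \frac{1}{2} \cdot \frac{1}{9} \left(-1 - 3 - 72\right) = 2 F + \frac{1}{2} \cdot \frac{1}{9} \left(-76\right) = 2 F - \frac{38}{9} = - \frac{38}{9} + 2 F$)
$\frac{1}{N{\left(172,-15 \right)} + 76399} = \frac{1}{\left(- \frac{38}{9} + 2 \cdot 172\right) + 76399} = \frac{1}{\left(- \frac{38}{9} + 344\right) + 76399} = \frac{1}{\frac{3058}{9} + 76399} = \frac{1}{\frac{690649}{9}} = \frac{9}{690649}$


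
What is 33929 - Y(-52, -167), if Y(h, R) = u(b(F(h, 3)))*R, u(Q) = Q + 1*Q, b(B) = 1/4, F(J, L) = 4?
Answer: 68025/2 ≈ 34013.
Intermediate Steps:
b(B) = 1/4
u(Q) = 2*Q (u(Q) = Q + Q = 2*Q)
Y(h, R) = R/2 (Y(h, R) = (2*(1/4))*R = R/2)
33929 - Y(-52, -167) = 33929 - (-167)/2 = 33929 - 1*(-167/2) = 33929 + 167/2 = 68025/2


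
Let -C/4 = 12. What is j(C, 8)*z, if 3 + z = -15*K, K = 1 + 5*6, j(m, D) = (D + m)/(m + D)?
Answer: -468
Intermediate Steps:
C = -48 (C = -4*12 = -48)
j(m, D) = 1 (j(m, D) = (D + m)/(D + m) = 1)
K = 31 (K = 1 + 30 = 31)
z = -468 (z = -3 - 15*31 = -3 - 465 = -468)
j(C, 8)*z = 1*(-468) = -468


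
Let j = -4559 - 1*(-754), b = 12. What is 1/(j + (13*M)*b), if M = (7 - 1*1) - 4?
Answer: -1/3493 ≈ -0.00028629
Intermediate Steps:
j = -3805 (j = -4559 + 754 = -3805)
M = 2 (M = (7 - 1) - 4 = 6 - 4 = 2)
1/(j + (13*M)*b) = 1/(-3805 + (13*2)*12) = 1/(-3805 + 26*12) = 1/(-3805 + 312) = 1/(-3493) = -1/3493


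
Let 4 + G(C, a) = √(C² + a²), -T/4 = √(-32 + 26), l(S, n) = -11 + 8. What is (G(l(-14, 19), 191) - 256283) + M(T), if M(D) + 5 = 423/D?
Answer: -256292 + √36490 + 141*I*√6/8 ≈ -2.561e+5 + 43.172*I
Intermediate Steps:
l(S, n) = -3
T = -4*I*√6 (T = -4*√(-32 + 26) = -4*I*√6 ≈ -9.798*I)
G(C, a) = -4 + √(C² + a²)
M(D) = -5 + 423/D
(G(l(-14, 19), 191) - 256283) + M(T) = ((-4 + √((-3)² + 191²)) - 256283) + (-5 + 423/((-4*I*√6))) = ((-4 + √(9 + 36481)) - 256283) + (-5 + 423*(I*√6/24)) = ((-4 + √36490) - 256283) + (-5 + 141*I*√6/8) = (-256287 + √36490) + (-5 + 141*I*√6/8) = -256292 + √36490 + 141*I*√6/8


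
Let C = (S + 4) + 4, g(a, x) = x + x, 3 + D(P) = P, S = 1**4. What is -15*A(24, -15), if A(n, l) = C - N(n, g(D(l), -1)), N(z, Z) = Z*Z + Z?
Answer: -105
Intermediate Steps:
S = 1
D(P) = -3 + P
g(a, x) = 2*x
N(z, Z) = Z + Z**2 (N(z, Z) = Z**2 + Z = Z + Z**2)
C = 9 (C = (1 + 4) + 4 = 5 + 4 = 9)
A(n, l) = 7 (A(n, l) = 9 - 2*(-1)*(1 + 2*(-1)) = 9 - (-2)*(1 - 2) = 9 - (-2)*(-1) = 9 - 1*2 = 9 - 2 = 7)
-15*A(24, -15) = -15*7 = -105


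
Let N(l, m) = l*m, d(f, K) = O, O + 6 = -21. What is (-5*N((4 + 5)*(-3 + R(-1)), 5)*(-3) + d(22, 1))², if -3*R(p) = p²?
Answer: 5184729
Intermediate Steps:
O = -27 (O = -6 - 21 = -27)
d(f, K) = -27
R(p) = -p²/3
(-5*N((4 + 5)*(-3 + R(-1)), 5)*(-3) + d(22, 1))² = (-5*(4 + 5)*(-3 - ⅓*(-1)²)*5*(-3) - 27)² = (-5*9*(-3 - ⅓*1)*5*(-3) - 27)² = (-5*9*(-3 - ⅓)*5*(-3) - 27)² = (-5*9*(-10/3)*5*(-3) - 27)² = (-(-150)*5*(-3) - 27)² = (-5*(-150)*(-3) - 27)² = (750*(-3) - 27)² = (-2250 - 27)² = (-2277)² = 5184729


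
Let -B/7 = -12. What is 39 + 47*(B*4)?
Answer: 15831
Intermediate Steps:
B = 84 (B = -7*(-12) = 84)
39 + 47*(B*4) = 39 + 47*(84*4) = 39 + 47*336 = 39 + 15792 = 15831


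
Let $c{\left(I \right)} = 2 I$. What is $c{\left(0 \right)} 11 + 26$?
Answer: $26$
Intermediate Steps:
$c{\left(0 \right)} 11 + 26 = 2 \cdot 0 \cdot 11 + 26 = 0 \cdot 11 + 26 = 0 + 26 = 26$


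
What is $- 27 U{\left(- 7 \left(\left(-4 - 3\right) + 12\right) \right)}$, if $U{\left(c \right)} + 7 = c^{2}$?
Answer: $-32886$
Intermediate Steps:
$U{\left(c \right)} = -7 + c^{2}$
$- 27 U{\left(- 7 \left(\left(-4 - 3\right) + 12\right) \right)} = - 27 \left(-7 + \left(- 7 \left(\left(-4 - 3\right) + 12\right)\right)^{2}\right) = - 27 \left(-7 + \left(- 7 \left(-7 + 12\right)\right)^{2}\right) = - 27 \left(-7 + \left(\left(-7\right) 5\right)^{2}\right) = - 27 \left(-7 + \left(-35\right)^{2}\right) = - 27 \left(-7 + 1225\right) = \left(-27\right) 1218 = -32886$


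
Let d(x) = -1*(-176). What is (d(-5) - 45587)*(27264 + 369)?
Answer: -1254842163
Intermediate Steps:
d(x) = 176
(d(-5) - 45587)*(27264 + 369) = (176 - 45587)*(27264 + 369) = -45411*27633 = -1254842163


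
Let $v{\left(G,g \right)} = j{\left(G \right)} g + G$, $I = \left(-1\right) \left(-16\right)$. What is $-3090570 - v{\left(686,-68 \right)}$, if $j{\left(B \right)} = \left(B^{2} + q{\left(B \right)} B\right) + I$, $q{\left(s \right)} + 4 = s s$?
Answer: $21981085976$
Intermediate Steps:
$I = 16$
$q{\left(s \right)} = -4 + s^{2}$ ($q{\left(s \right)} = -4 + s s = -4 + s^{2}$)
$j{\left(B \right)} = 16 + B^{2} + B \left(-4 + B^{2}\right)$ ($j{\left(B \right)} = \left(B^{2} + \left(-4 + B^{2}\right) B\right) + 16 = \left(B^{2} + B \left(-4 + B^{2}\right)\right) + 16 = 16 + B^{2} + B \left(-4 + B^{2}\right)$)
$v{\left(G,g \right)} = G + g \left(16 + G^{2} + G \left(-4 + G^{2}\right)\right)$ ($v{\left(G,g \right)} = \left(16 + G^{2} + G \left(-4 + G^{2}\right)\right) g + G = g \left(16 + G^{2} + G \left(-4 + G^{2}\right)\right) + G = G + g \left(16 + G^{2} + G \left(-4 + G^{2}\right)\right)$)
$-3090570 - v{\left(686,-68 \right)} = -3090570 - \left(686 - 68 \left(16 + 686^{2} + 686 \left(-4 + 686^{2}\right)\right)\right) = -3090570 - \left(686 - 68 \left(16 + 470596 + 686 \left(-4 + 470596\right)\right)\right) = -3090570 - \left(686 - 68 \left(16 + 470596 + 686 \cdot 470592\right)\right) = -3090570 - \left(686 - 68 \left(16 + 470596 + 322826112\right)\right) = -3090570 - \left(686 - 21984177232\right) = -3090570 - -21984176546 = -3090570 + 21984176546 = 21981085976$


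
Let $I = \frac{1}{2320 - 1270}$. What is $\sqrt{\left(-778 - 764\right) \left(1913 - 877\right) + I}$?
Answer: $\frac{i \sqrt{70450279158}}{210} \approx 1263.9 i$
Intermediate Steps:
$I = \frac{1}{1050} \approx 0.00095238$
$\sqrt{\left(-778 - 764\right) \left(1913 - 877\right) + I} = \sqrt{\left(-778 - 764\right) \left(1913 - 877\right) + \frac{1}{1050}} = \sqrt{\left(-1542\right) 1036 + \frac{1}{1050}} = \sqrt{-1597512 + \frac{1}{1050}} = \sqrt{- \frac{1677387599}{1050}} = \frac{i \sqrt{70450279158}}{210}$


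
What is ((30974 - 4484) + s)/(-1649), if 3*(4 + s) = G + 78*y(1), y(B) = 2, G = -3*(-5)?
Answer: -26543/1649 ≈ -16.096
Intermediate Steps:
G = 15
s = 53 (s = -4 + (15 + 78*2)/3 = -4 + (15 + 156)/3 = -4 + (⅓)*171 = -4 + 57 = 53)
((30974 - 4484) + s)/(-1649) = ((30974 - 4484) + 53)/(-1649) = (26490 + 53)*(-1/1649) = 26543*(-1/1649) = -26543/1649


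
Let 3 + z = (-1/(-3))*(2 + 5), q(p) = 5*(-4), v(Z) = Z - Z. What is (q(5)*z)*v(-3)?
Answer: 0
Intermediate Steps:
v(Z) = 0
q(p) = -20
z = -⅔ (z = -3 + (-1/(-3))*(2 + 5) = -3 - 1*(-⅓)*7 = -3 + (⅓)*7 = -3 + 7/3 = -⅔ ≈ -0.66667)
(q(5)*z)*v(-3) = -20*(-⅔)*0 = (40/3)*0 = 0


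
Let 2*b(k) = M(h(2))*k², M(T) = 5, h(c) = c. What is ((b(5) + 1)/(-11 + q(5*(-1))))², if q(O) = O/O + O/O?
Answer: 16129/324 ≈ 49.781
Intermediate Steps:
q(O) = 2 (q(O) = 1 + 1 = 2)
b(k) = 5*k²/2 (b(k) = (5*k²)/2 = 5*k²/2)
((b(5) + 1)/(-11 + q(5*(-1))))² = (((5/2)*5² + 1)/(-11 + 2))² = (((5/2)*25 + 1)/(-9))² = ((125/2 + 1)*(-⅑))² = ((127/2)*(-⅑))² = (-127/18)² = 16129/324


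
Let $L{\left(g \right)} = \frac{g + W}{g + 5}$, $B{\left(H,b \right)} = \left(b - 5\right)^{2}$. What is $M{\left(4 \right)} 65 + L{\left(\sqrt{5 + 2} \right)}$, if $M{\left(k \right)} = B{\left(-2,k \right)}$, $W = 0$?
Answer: $\frac{1163}{18} + \frac{5 \sqrt{7}}{18} \approx 65.346$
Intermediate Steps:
$B{\left(H,b \right)} = \left(-5 + b\right)^{2}$
$M{\left(k \right)} = \left(-5 + k\right)^{2}$
$L{\left(g \right)} = \frac{g}{5 + g}$ ($L{\left(g \right)} = \frac{g + 0}{g + 5} = \frac{g}{5 + g}$)
$M{\left(4 \right)} 65 + L{\left(\sqrt{5 + 2} \right)} = \left(-5 + 4\right)^{2} \cdot 65 + \frac{\sqrt{5 + 2}}{5 + \sqrt{5 + 2}} = \left(-1\right)^{2} \cdot 65 + \frac{\sqrt{7}}{5 + \sqrt{7}} = 1 \cdot 65 + \frac{\sqrt{7}}{5 + \sqrt{7}} = 65 + \frac{\sqrt{7}}{5 + \sqrt{7}}$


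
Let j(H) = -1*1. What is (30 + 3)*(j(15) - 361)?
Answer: -11946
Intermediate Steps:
j(H) = -1
(30 + 3)*(j(15) - 361) = (30 + 3)*(-1 - 361) = 33*(-362) = -11946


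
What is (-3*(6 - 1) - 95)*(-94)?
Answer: 10340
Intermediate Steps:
(-3*(6 - 1) - 95)*(-94) = (-3*5 - 95)*(-94) = (-15 - 95)*(-94) = -110*(-94) = 10340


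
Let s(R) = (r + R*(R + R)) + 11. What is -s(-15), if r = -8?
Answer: -453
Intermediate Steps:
s(R) = 3 + 2*R² (s(R) = (-8 + R*(R + R)) + 11 = (-8 + R*(2*R)) + 11 = (-8 + 2*R²) + 11 = 3 + 2*R²)
-s(-15) = -(3 + 2*(-15)²) = -(3 + 2*225) = -(3 + 450) = -1*453 = -453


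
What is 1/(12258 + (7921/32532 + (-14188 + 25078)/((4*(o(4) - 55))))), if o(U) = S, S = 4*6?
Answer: 1008492/12273772117 ≈ 8.2166e-5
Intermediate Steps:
S = 24
o(U) = 24
1/(12258 + (7921/32532 + (-14188 + 25078)/((4*(o(4) - 55))))) = 1/(12258 + (7921/32532 + (-14188 + 25078)/((4*(24 - 55))))) = 1/(12258 + (7921*(1/32532) + 10890/((4*(-31))))) = 1/(12258 + (7921/32532 + 10890/(-124))) = 1/(12258 + (7921/32532 + 10890*(-1/124))) = 1/(12258 + (7921/32532 - 5445/62)) = 1/(12258 - 88322819/1008492) = 1/(12273772117/1008492) = 1008492/12273772117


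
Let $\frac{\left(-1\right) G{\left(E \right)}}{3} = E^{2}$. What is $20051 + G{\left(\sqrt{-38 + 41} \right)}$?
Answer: $20042$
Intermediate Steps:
$G{\left(E \right)} = - 3 E^{2}$
$20051 + G{\left(\sqrt{-38 + 41} \right)} = 20051 - 3 \left(\sqrt{-38 + 41}\right)^{2} = 20051 - 3 \left(\sqrt{3}\right)^{2} = 20051 - 9 = 20042$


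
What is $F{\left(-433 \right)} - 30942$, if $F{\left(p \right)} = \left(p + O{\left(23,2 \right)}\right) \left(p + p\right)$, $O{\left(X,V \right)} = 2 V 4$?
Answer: $330180$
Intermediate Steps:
$O{\left(X,V \right)} = 8 V$
$F{\left(p \right)} = 2 p \left(16 + p\right)$ ($F{\left(p \right)} = \left(p + 8 \cdot 2\right) \left(p + p\right) = \left(p + 16\right) 2 p = \left(16 + p\right) 2 p = 2 p \left(16 + p\right)$)
$F{\left(-433 \right)} - 30942 = 2 \left(-433\right) \left(16 - 433\right) - 30942 = 2 \left(-433\right) \left(-417\right) - 30942 = 361122 - 30942 = 330180$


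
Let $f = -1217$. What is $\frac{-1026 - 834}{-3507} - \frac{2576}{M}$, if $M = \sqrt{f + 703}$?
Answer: $\frac{620}{1169} + \frac{1288 i \sqrt{514}}{257} \approx 0.53037 + 113.62 i$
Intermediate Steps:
$M = i \sqrt{514}$ ($M = \sqrt{-1217 + 703} = \sqrt{-514} = i \sqrt{514} \approx 22.672 i$)
$\frac{-1026 - 834}{-3507} - \frac{2576}{M} = \frac{-1026 - 834}{-3507} - \frac{2576}{i \sqrt{514}} = \left(-1860\right) \left(- \frac{1}{3507}\right) - 2576 \left(- \frac{i \sqrt{514}}{514}\right) = \frac{620}{1169} + \frac{1288 i \sqrt{514}}{257}$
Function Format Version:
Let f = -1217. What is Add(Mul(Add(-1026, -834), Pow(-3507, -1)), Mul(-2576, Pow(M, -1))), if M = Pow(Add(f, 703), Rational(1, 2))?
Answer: Add(Rational(620, 1169), Mul(Rational(1288, 257), I, Pow(514, Rational(1, 2)))) ≈ Add(0.53037, Mul(113.62, I))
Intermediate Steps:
M = Mul(I, Pow(514, Rational(1, 2))) (M = Pow(Add(-1217, 703), Rational(1, 2)) = Pow(-514, Rational(1, 2)) = Mul(I, Pow(514, Rational(1, 2))) ≈ Mul(22.672, I))
Add(Mul(Add(-1026, -834), Pow(-3507, -1)), Mul(-2576, Pow(M, -1))) = Add(Mul(Add(-1026, -834), Pow(-3507, -1)), Mul(-2576, Pow(Mul(I, Pow(514, Rational(1, 2))), -1))) = Add(Mul(-1860, Rational(-1, 3507)), Mul(-2576, Mul(Rational(-1, 514), I, Pow(514, Rational(1, 2))))) = Add(Rational(620, 1169), Mul(Rational(1288, 257), I, Pow(514, Rational(1, 2))))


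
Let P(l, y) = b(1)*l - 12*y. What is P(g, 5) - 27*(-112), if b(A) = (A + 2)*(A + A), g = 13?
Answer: 3042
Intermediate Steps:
b(A) = 2*A*(2 + A) (b(A) = (2 + A)*(2*A) = 2*A*(2 + A))
P(l, y) = -12*y + 6*l (P(l, y) = (2*1*(2 + 1))*l - 12*y = (2*1*3)*l - 12*y = 6*l - 12*y = -12*y + 6*l)
P(g, 5) - 27*(-112) = (-12*5 + 6*13) - 27*(-112) = (-60 + 78) + 3024 = 18 + 3024 = 3042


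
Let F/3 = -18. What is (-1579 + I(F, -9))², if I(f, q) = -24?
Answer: 2569609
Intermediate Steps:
F = -54 (F = 3*(-18) = -54)
(-1579 + I(F, -9))² = (-1579 - 24)² = (-1603)² = 2569609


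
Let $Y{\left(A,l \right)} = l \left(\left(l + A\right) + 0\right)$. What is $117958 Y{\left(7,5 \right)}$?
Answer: $7077480$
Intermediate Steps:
$Y{\left(A,l \right)} = l \left(A + l\right)$ ($Y{\left(A,l \right)} = l \left(\left(A + l\right) + 0\right) = l \left(A + l\right)$)
$117958 Y{\left(7,5 \right)} = 117958 \cdot 5 \left(7 + 5\right) = 117958 \cdot 5 \cdot 12 = 117958 \cdot 60 = 7077480$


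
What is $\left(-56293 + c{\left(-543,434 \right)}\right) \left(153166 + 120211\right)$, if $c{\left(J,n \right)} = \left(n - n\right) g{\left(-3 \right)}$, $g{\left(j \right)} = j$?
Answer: $-15389211461$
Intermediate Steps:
$c{\left(J,n \right)} = 0$ ($c{\left(J,n \right)} = \left(n - n\right) \left(-3\right) = 0 \left(-3\right) = 0$)
$\left(-56293 + c{\left(-543,434 \right)}\right) \left(153166 + 120211\right) = \left(-56293 + 0\right) \left(153166 + 120211\right) = \left(-56293\right) 273377 = -15389211461$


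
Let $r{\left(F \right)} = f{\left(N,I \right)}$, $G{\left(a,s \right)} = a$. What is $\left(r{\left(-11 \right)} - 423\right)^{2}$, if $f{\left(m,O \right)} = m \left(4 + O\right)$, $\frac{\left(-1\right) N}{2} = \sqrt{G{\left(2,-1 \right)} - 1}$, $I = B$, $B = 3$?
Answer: $190969$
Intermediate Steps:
$I = 3$
$N = -2$ ($N = - 2 \sqrt{2 - 1} = - 2 \sqrt{1} = \left(-2\right) 1 = -2$)
$r{\left(F \right)} = -14$ ($r{\left(F \right)} = - 2 \left(4 + 3\right) = \left(-2\right) 7 = -14$)
$\left(r{\left(-11 \right)} - 423\right)^{2} = \left(-14 - 423\right)^{2} = \left(-437\right)^{2} = 190969$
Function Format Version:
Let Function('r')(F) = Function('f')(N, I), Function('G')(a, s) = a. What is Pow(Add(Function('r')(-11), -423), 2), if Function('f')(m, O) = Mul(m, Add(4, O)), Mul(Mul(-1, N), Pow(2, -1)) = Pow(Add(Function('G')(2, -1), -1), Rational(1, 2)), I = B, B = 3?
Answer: 190969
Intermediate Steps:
I = 3
N = -2 (N = Mul(-2, Pow(Add(2, -1), Rational(1, 2))) = Mul(-2, Pow(1, Rational(1, 2))) = Mul(-2, 1) = -2)
Function('r')(F) = -14 (Function('r')(F) = Mul(-2, Add(4, 3)) = Mul(-2, 7) = -14)
Pow(Add(Function('r')(-11), -423), 2) = Pow(Add(-14, -423), 2) = Pow(-437, 2) = 190969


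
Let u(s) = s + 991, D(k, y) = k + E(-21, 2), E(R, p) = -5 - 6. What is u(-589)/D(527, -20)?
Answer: 67/86 ≈ 0.77907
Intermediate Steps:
E(R, p) = -11
D(k, y) = -11 + k (D(k, y) = k - 11 = -11 + k)
u(s) = 991 + s
u(-589)/D(527, -20) = (991 - 589)/(-11 + 527) = 402/516 = 402*(1/516) = 67/86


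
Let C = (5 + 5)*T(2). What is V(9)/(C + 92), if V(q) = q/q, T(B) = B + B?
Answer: 1/132 ≈ 0.0075758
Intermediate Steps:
T(B) = 2*B
V(q) = 1
C = 40 (C = (5 + 5)*(2*2) = 10*4 = 40)
V(9)/(C + 92) = 1/(40 + 92) = 1/132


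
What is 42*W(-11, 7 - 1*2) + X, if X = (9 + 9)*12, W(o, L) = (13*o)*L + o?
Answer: -30276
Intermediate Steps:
W(o, L) = o + 13*L*o (W(o, L) = 13*L*o + o = o + 13*L*o)
X = 216 (X = 18*12 = 216)
42*W(-11, 7 - 1*2) + X = 42*(-11*(1 + 13*(7 - 1*2))) + 216 = 42*(-11*(1 + 13*(7 - 2))) + 216 = 42*(-11*(1 + 13*5)) + 216 = 42*(-11*(1 + 65)) + 216 = 42*(-11*66) + 216 = 42*(-726) + 216 = -30492 + 216 = -30276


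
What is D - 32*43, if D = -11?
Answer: -1387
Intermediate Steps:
D - 32*43 = -11 - 32*43 = -11 - 1376 = -1387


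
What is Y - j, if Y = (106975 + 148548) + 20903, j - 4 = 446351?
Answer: -169929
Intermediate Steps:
j = 446355 (j = 4 + 446351 = 446355)
Y = 276426 (Y = 255523 + 20903 = 276426)
Y - j = 276426 - 1*446355 = 276426 - 446355 = -169929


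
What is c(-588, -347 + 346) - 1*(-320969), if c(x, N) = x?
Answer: 320381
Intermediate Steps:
c(-588, -347 + 346) - 1*(-320969) = -588 - 1*(-320969) = -588 + 320969 = 320381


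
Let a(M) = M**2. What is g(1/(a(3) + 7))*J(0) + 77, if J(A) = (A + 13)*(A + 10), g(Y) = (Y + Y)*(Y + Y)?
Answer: 2529/32 ≈ 79.031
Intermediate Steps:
g(Y) = 4*Y**2 (g(Y) = (2*Y)*(2*Y) = 4*Y**2)
J(A) = (10 + A)*(13 + A) (J(A) = (13 + A)*(10 + A) = (10 + A)*(13 + A))
g(1/(a(3) + 7))*J(0) + 77 = (4*(1/(3**2 + 7))**2)*(130 + 0**2 + 23*0) + 77 = (4*(1/(9 + 7))**2)*(130 + 0 + 0) + 77 = (4*(1/16)**2)*130 + 77 = (4*(1/256))*130 + 77 = (1/64)*130 + 77 = 65/32 + 77 = 2529/32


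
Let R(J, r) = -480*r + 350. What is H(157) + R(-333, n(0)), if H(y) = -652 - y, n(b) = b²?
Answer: -459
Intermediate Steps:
R(J, r) = 350 - 480*r
H(157) + R(-333, n(0)) = (-652 - 1*157) + (350 - 480*0²) = (-652 - 157) + (350 - 480*0) = -809 + (350 + 0) = -809 + 350 = -459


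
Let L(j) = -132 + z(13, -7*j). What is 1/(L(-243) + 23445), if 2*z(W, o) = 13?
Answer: 2/46639 ≈ 4.2883e-5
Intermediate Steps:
z(W, o) = 13/2 (z(W, o) = (½)*13 = 13/2)
L(j) = -251/2 (L(j) = -132 + 13/2 = -251/2)
1/(L(-243) + 23445) = 1/(-251/2 + 23445) = 1/(46639/2) = 2/46639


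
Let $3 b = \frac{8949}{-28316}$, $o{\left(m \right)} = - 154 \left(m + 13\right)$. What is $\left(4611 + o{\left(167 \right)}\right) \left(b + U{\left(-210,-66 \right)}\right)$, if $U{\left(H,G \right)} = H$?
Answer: $\frac{137483367387}{28316} \approx 4.8553 \cdot 10^{6}$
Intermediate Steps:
$o{\left(m \right)} = -2002 - 154 m$ ($o{\left(m \right)} = - 154 \left(13 + m\right) = -2002 - 154 m$)
$b = - \frac{2983}{28316}$ ($b = \frac{8949 \frac{1}{-28316}}{3} = \frac{8949 \left(- \frac{1}{28316}\right)}{3} = \frac{1}{3} \left(- \frac{8949}{28316}\right) = - \frac{2983}{28316} \approx -0.10535$)
$\left(4611 + o{\left(167 \right)}\right) \left(b + U{\left(-210,-66 \right)}\right) = \left(4611 - 27720\right) \left(- \frac{2983}{28316} - 210\right) = \left(4611 - 27720\right) \left(- \frac{5949343}{28316}\right) = \left(-23109\right) \left(- \frac{5949343}{28316}\right) = \frac{137483367387}{28316}$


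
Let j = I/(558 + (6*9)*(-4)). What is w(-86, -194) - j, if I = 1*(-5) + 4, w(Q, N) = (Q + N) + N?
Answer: -162107/342 ≈ -474.00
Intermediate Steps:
w(Q, N) = Q + 2*N (w(Q, N) = (N + Q) + N = Q + 2*N)
I = -1 (I = -5 + 4 = -1)
j = -1/342 (j = -1/(558 + (6*9)*(-4)) = -1/(558 + 54*(-4)) = -1/(558 - 216) = -1/342 ≈ -0.0029240)
w(-86, -194) - j = (-86 + 2*(-194)) - 1*(-1/342) = (-86 - 388) + 1/342 = -474 + 1/342 = -162107/342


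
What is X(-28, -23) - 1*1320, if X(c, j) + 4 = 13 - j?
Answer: -1288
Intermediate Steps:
X(c, j) = 9 - j (X(c, j) = -4 + (13 - j) = 9 - j)
X(-28, -23) - 1*1320 = (9 - 1*(-23)) - 1*1320 = (9 + 23) - 1320 = 32 - 1320 = -1288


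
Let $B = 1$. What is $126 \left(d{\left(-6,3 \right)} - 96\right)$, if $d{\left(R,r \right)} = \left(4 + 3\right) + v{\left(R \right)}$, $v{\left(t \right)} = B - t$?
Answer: $-10332$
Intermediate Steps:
$v{\left(t \right)} = 1 - t$
$d{\left(R,r \right)} = 8 - R$ ($d{\left(R,r \right)} = \left(4 + 3\right) - \left(-1 + R\right) = 7 - \left(-1 + R\right) = 8 - R$)
$126 \left(d{\left(-6,3 \right)} - 96\right) = 126 \left(\left(8 - -6\right) - 96\right) = 126 \left(\left(8 + 6\right) - 96\right) = 126 \left(14 - 96\right) = 126 \left(-82\right) = -10332$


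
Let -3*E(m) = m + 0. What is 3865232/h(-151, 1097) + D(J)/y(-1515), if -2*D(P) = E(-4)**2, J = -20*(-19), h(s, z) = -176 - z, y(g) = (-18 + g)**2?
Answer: -81752752861016/26924969673 ≈ -3036.3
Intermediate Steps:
E(m) = -m/3 (E(m) = -(m + 0)/3 = -m/3)
J = 380
D(P) = -8/9 (D(P) = -(-1/3*(-4))**2/2 = -(4/3)**2/2 = -1/2*16/9 = -8/9)
3865232/h(-151, 1097) + D(J)/y(-1515) = 3865232/(-176 - 1*1097) - 8/(9*(-18 - 1515)**2) = 3865232/(-176 - 1097) - 8/(9*((-1533)**2)) = 3865232/(-1273) - 8/9/2350089 = 3865232*(-1/1273) - 8/9*1/2350089 = -3865232/1273 - 8/21150801 = -81752752861016/26924969673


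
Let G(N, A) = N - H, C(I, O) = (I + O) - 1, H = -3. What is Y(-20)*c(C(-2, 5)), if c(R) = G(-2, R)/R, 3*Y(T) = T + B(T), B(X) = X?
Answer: -20/3 ≈ -6.6667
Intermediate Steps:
Y(T) = 2*T/3 (Y(T) = (T + T)/3 = (2*T)/3 = 2*T/3)
C(I, O) = -1 + I + O
G(N, A) = 3 + N (G(N, A) = N - 1*(-3) = N + 3 = 3 + N)
c(R) = 1/R (c(R) = (3 - 2)/R = 1/R)
Y(-20)*c(C(-2, 5)) = ((⅔)*(-20))/(-1 - 2 + 5) = -40/3/2 = -40/3*½ = -20/3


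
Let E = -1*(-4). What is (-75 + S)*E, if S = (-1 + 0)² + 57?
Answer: -68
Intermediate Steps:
S = 58 (S = (-1)² + 57 = 1 + 57 = 58)
E = 4
(-75 + S)*E = (-75 + 58)*4 = -17*4 = -68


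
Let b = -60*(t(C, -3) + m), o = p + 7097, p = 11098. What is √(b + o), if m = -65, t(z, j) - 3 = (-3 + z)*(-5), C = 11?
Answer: √24315 ≈ 155.93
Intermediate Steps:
o = 18195 (o = 11098 + 7097 = 18195)
t(z, j) = 18 - 5*z (t(z, j) = 3 + (-3 + z)*(-5) = 3 + (15 - 5*z) = 18 - 5*z)
b = 6120 (b = -60*((18 - 5*11) - 65) = -60*((18 - 55) - 65) = -60*(-37 - 65) = -60*(-102) = 6120)
√(b + o) = √(6120 + 18195) = √24315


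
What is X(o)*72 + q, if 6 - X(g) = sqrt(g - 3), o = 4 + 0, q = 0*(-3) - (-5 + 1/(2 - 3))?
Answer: 366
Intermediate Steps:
q = 6 (q = 0 - (-5 + 1/(-1)) = 0 - (-5 - 1) = 0 - 1*(-6) = 0 + 6 = 6)
o = 4
X(g) = 6 - sqrt(-3 + g) (X(g) = 6 - sqrt(g - 3) = 6 - sqrt(-3 + g))
X(o)*72 + q = (6 - sqrt(-3 + 4))*72 + 6 = (6 - sqrt(1))*72 + 6 = (6 - 1*1)*72 + 6 = (6 - 1)*72 + 6 = 5*72 + 6 = 360 + 6 = 366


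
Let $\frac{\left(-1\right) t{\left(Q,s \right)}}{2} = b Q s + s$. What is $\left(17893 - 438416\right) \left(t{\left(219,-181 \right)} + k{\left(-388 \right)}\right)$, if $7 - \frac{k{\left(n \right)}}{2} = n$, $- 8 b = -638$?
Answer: $- \frac{5318415356835}{2} \approx -2.6592 \cdot 10^{12}$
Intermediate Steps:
$b = \frac{319}{4}$ ($b = \left(- \frac{1}{8}\right) \left(-638\right) = \frac{319}{4} \approx 79.75$)
$k{\left(n \right)} = 14 - 2 n$
$t{\left(Q,s \right)} = - 2 s - \frac{319 Q s}{2}$ ($t{\left(Q,s \right)} = - 2 \left(\frac{319 Q}{4} s + s\right) = - 2 \left(\frac{319 Q s}{4} + s\right) = - 2 \left(s + \frac{319 Q s}{4}\right) = - 2 s - \frac{319 Q s}{2}$)
$\left(17893 - 438416\right) \left(t{\left(219,-181 \right)} + k{\left(-388 \right)}\right) = \left(17893 - 438416\right) \left(\left(- \frac{1}{2}\right) \left(-181\right) \left(4 + 319 \cdot 219\right) + \left(14 - -776\right)\right) = - 420523 \left(\left(- \frac{1}{2}\right) \left(-181\right) \left(4 + 69861\right) + \left(14 + 776\right)\right) = - 420523 \left(\left(- \frac{1}{2}\right) \left(-181\right) 69865 + 790\right) = - 420523 \left(\frac{12645565}{2} + 790\right) = \left(-420523\right) \frac{12647145}{2} = - \frac{5318415356835}{2}$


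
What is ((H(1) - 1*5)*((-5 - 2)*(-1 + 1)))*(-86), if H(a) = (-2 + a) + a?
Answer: 0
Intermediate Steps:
H(a) = -2 + 2*a
((H(1) - 1*5)*((-5 - 2)*(-1 + 1)))*(-86) = (((-2 + 2*1) - 1*5)*((-5 - 2)*(-1 + 1)))*(-86) = (((-2 + 2) - 5)*(-7*0))*(-86) = ((0 - 5)*0)*(-86) = -5*0*(-86) = 0*(-86) = 0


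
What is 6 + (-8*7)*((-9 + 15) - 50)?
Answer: 2470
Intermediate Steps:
6 + (-8*7)*((-9 + 15) - 50) = 6 - 56*(6 - 50) = 6 - 56*(-44) = 6 + 2464 = 2470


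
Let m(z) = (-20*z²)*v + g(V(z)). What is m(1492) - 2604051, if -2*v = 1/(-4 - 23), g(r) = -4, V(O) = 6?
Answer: -92570125/27 ≈ -3.4285e+6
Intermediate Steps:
v = 1/54 (v = -1/(2*(-4 - 23)) = -½/(-27) = -½*(-1/27) = 1/54 ≈ 0.018519)
m(z) = -4 - 10*z²/27 (m(z) = -20*z²*(1/54) - 4 = -10*z²/27 - 4 = -4 - 10*z²/27)
m(1492) - 2604051 = (-4 - 10/27*1492²) - 2604051 = (-4 - 10/27*2226064) - 2604051 = (-4 - 22260640/27) - 2604051 = -22260748/27 - 2604051 = -92570125/27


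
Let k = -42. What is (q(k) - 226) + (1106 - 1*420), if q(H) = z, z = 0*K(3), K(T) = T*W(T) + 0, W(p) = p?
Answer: 460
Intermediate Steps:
K(T) = T² (K(T) = T*T + 0 = T² + 0 = T²)
z = 0 (z = 0*3² = 0*9 = 0)
q(H) = 0
(q(k) - 226) + (1106 - 1*420) = (0 - 226) + (1106 - 1*420) = -226 + (1106 - 420) = -226 + 686 = 460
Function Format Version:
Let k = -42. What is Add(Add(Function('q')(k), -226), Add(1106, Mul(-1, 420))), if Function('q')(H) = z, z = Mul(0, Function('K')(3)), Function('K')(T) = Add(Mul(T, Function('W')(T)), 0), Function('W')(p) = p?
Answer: 460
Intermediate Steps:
Function('K')(T) = Pow(T, 2) (Function('K')(T) = Add(Mul(T, T), 0) = Add(Pow(T, 2), 0) = Pow(T, 2))
z = 0 (z = Mul(0, Pow(3, 2)) = Mul(0, 9) = 0)
Function('q')(H) = 0
Add(Add(Function('q')(k), -226), Add(1106, Mul(-1, 420))) = Add(Add(0, -226), Add(1106, Mul(-1, 420))) = Add(-226, Add(1106, -420)) = Add(-226, 686) = 460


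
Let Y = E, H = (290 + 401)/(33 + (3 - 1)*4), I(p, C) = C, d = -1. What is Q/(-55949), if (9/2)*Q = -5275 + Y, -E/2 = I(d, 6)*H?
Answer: 449134/20645181 ≈ 0.021755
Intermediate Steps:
H = 691/41 (H = 691/(33 + 2*4) = 691/(33 + 8) = 691/41 ≈ 16.854)
E = -8292/41 (E = -12*691/41 = -2*4146/41 = -8292/41 ≈ -202.24)
Y = -8292/41 ≈ -202.24
Q = -449134/369 (Q = 2*(-5275 - 8292/41)/9 = (2/9)*(-224567/41) = -449134/369 ≈ -1217.2)
Q/(-55949) = -449134/369/(-55949) = -449134/369*(-1/55949) = 449134/20645181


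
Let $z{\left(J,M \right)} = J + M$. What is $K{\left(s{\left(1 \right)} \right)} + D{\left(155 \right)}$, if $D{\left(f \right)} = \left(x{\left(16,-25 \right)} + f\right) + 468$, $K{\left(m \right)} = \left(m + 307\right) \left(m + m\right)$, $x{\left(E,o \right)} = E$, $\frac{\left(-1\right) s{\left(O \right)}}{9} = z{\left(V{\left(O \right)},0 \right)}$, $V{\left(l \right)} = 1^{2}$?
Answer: $-4725$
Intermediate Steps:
$V{\left(l \right)} = 1$
$s{\left(O \right)} = -9$ ($s{\left(O \right)} = - 9 \left(1 + 0\right) = \left(-9\right) 1 = -9$)
$K{\left(m \right)} = 2 m \left(307 + m\right)$ ($K{\left(m \right)} = \left(307 + m\right) 2 m = 2 m \left(307 + m\right)$)
$D{\left(f \right)} = 484 + f$ ($D{\left(f \right)} = \left(16 + f\right) + 468 = 484 + f$)
$K{\left(s{\left(1 \right)} \right)} + D{\left(155 \right)} = 2 \left(-9\right) \left(307 - 9\right) + \left(484 + 155\right) = 2 \left(-9\right) 298 + 639 = -5364 + 639 = -4725$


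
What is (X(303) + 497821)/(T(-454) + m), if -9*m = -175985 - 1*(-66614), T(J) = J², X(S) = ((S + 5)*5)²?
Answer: 8608263/654805 ≈ 13.146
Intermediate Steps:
X(S) = (25 + 5*S)² (X(S) = ((5 + S)*5)² = (25 + 5*S)²)
m = 36457/3 (m = -(-175985 - 1*(-66614))/9 = -(-175985 + 66614)/9 = -⅑*(-109371) = 36457/3 ≈ 12152.)
(X(303) + 497821)/(T(-454) + m) = (25*(5 + 303)² + 497821)/((-454)² + 36457/3) = (25*308² + 497821)/(206116 + 36457/3) = (25*94864 + 497821)/(654805/3) = (2371600 + 497821)*(3/654805) = 2869421*(3/654805) = 8608263/654805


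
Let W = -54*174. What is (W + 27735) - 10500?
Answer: 7839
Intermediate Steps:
W = -9396
(W + 27735) - 10500 = (-9396 + 27735) - 10500 = 18339 - 10500 = 7839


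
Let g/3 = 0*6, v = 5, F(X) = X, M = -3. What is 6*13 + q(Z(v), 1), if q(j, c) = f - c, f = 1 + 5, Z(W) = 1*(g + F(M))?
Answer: 83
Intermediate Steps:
g = 0 (g = 3*(0*6) = 3*0 = 0)
Z(W) = -3 (Z(W) = 1*(0 - 3) = 1*(-3) = -3)
f = 6
q(j, c) = 6 - c
6*13 + q(Z(v), 1) = 6*13 + (6 - 1*1) = 78 + (6 - 1) = 78 + 5 = 83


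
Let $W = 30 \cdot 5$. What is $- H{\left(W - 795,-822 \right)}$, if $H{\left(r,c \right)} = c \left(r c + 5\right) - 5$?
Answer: $435820295$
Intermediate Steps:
$W = 150$
$H{\left(r,c \right)} = -5 + c \left(5 + c r\right)$ ($H{\left(r,c \right)} = c \left(c r + 5\right) - 5 = c \left(5 + c r\right) - 5 = -5 + c \left(5 + c r\right)$)
$- H{\left(W - 795,-822 \right)} = - (-5 + 5 \left(-822\right) + \left(150 - 795\right) \left(-822\right)^{2}) = - (-5 - 4110 - 435816180) = \left(-1\right) \left(-435820295\right) = 435820295$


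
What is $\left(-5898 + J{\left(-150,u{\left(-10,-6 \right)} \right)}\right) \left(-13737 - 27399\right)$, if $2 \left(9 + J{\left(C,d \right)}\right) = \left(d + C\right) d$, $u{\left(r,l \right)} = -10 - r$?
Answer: $242990352$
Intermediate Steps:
$J{\left(C,d \right)} = -9 + \frac{d \left(C + d\right)}{2}$ ($J{\left(C,d \right)} = -9 + \frac{\left(d + C\right) d}{2} = -9 + \frac{\left(C + d\right) d}{2} = -9 + \frac{d \left(C + d\right)}{2}$)
$\left(-5898 + J{\left(-150,u{\left(-10,-6 \right)} \right)}\right) \left(-13737 - 27399\right) = \left(-5898 + \left(-9 + \frac{\left(-10 - -10\right)^{2}}{2} + \frac{1}{2} \left(-150\right) \left(-10 - -10\right)\right)\right) \left(-13737 - 27399\right) = \left(-5898 + \left(-9 + \frac{\left(-10 + 10\right)^{2}}{2} + \frac{1}{2} \left(-150\right) \left(-10 + 10\right)\right)\right) \left(-41136\right) = \left(-5898 + \left(-9 + \frac{0^{2}}{2} + \frac{1}{2} \left(-150\right) 0\right)\right) \left(-41136\right) = \left(-5898 + \left(-9 + \frac{1}{2} \cdot 0 + 0\right)\right) \left(-41136\right) = \left(-5898 + \left(-9 + 0 + 0\right)\right) \left(-41136\right) = \left(-5898 - 9\right) \left(-41136\right) = \left(-5907\right) \left(-41136\right) = 242990352$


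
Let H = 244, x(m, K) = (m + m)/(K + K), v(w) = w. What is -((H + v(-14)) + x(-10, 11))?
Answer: -2520/11 ≈ -229.09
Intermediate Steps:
x(m, K) = m/K (x(m, K) = (2*m)/((2*K)) = (2*m)*(1/(2*K)) = m/K)
-((H + v(-14)) + x(-10, 11)) = -((244 - 14) - 10/11) = -(230 - 10*1/11) = -(230 - 10/11) = -1*2520/11 = -2520/11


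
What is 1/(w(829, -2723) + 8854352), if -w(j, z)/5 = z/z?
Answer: 1/8854347 ≈ 1.1294e-7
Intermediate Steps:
w(j, z) = -5 (w(j, z) = -5*z/z = -5*1 = -5)
1/(w(829, -2723) + 8854352) = 1/(-5 + 8854352) = 1/8854347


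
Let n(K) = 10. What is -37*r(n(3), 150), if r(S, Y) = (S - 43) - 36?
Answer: 2553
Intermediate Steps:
r(S, Y) = -79 + S (r(S, Y) = (-43 + S) - 36 = -79 + S)
-37*r(n(3), 150) = -37*(-79 + 10) = -37*(-69) = 2553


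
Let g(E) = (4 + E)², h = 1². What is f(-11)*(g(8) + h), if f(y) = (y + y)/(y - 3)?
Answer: 1595/7 ≈ 227.86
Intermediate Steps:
h = 1
f(y) = 2*y/(-3 + y) (f(y) = (2*y)/(-3 + y) = 2*y/(-3 + y))
f(-11)*(g(8) + h) = (2*(-11)/(-3 - 11))*((4 + 8)² + 1) = (2*(-11)/(-14))*(12² + 1) = (2*(-11)*(-1/14))*(144 + 1) = (11/7)*145 = 1595/7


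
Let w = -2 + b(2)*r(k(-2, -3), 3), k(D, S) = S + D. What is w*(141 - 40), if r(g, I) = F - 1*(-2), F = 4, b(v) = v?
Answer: 1010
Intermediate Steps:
k(D, S) = D + S
r(g, I) = 6 (r(g, I) = 4 - 1*(-2) = 4 + 2 = 6)
w = 10 (w = -2 + 2*6 = -2 + 12 = 10)
w*(141 - 40) = 10*(141 - 40) = 10*101 = 1010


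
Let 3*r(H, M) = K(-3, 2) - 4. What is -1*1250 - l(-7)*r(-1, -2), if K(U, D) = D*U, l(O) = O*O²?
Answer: -7180/3 ≈ -2393.3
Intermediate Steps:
l(O) = O³
r(H, M) = -10/3 (r(H, M) = (2*(-3) - 4)/3 = (-6 - 4)/3 = (⅓)*(-10) = -10/3)
-1*1250 - l(-7)*r(-1, -2) = -1*1250 - (-7)³*(-10)/3 = -1250 - (-343)*(-10)/3 = -1250 - 1*3430/3 = -1250 - 3430/3 = -7180/3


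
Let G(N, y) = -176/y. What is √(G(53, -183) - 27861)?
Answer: I*√933004821/183 ≈ 166.91*I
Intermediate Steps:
√(G(53, -183) - 27861) = √(-176/(-183) - 27861) = √(-176*(-1/183) - 27861) = √(176/183 - 27861) = √(-5098387/183) = I*√933004821/183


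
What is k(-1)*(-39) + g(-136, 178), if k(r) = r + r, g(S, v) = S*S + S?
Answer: 18438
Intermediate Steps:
g(S, v) = S + S**2 (g(S, v) = S**2 + S = S + S**2)
k(r) = 2*r
k(-1)*(-39) + g(-136, 178) = (2*(-1))*(-39) - 136*(1 - 136) = -2*(-39) - 136*(-135) = 78 + 18360 = 18438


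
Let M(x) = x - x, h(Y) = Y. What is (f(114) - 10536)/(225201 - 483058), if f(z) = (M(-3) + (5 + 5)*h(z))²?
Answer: -1289064/257857 ≈ -4.9991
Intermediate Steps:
M(x) = 0
f(z) = 100*z² (f(z) = (0 + (5 + 5)*z)² = (0 + 10*z)² = (10*z)² = 100*z²)
(f(114) - 10536)/(225201 - 483058) = (100*114² - 10536)/(225201 - 483058) = (100*12996 - 10536)/(-257857) = (1299600 - 10536)*(-1/257857) = 1289064*(-1/257857) = -1289064/257857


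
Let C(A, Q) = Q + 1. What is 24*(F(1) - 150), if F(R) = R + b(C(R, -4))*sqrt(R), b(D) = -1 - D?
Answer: -3528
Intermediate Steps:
C(A, Q) = 1 + Q
F(R) = R + 2*sqrt(R) (F(R) = R + (-1 - (1 - 4))*sqrt(R) = R + (-1 - 1*(-3))*sqrt(R) = R + (-1 + 3)*sqrt(R) = R + 2*sqrt(R))
24*(F(1) - 150) = 24*((1 + 2*sqrt(1)) - 150) = 24*((1 + 2*1) - 150) = 24*((1 + 2) - 150) = 24*(3 - 150) = 24*(-147) = -3528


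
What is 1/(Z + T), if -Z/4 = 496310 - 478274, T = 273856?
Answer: 1/201712 ≈ 4.9576e-6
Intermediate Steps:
Z = -72144 (Z = -4*(496310 - 478274) = -4*18036 = -72144)
1/(Z + T) = 1/(-72144 + 273856) = 1/201712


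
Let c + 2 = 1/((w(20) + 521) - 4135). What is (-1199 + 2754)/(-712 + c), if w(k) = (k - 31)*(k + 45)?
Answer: -6731595/3090907 ≈ -2.1779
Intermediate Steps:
w(k) = (-31 + k)*(45 + k)
c = -8659/4329 (c = -2 + 1/(((-1395 + 20² + 14*20) + 521) - 4135) = -2 + 1/(((-1395 + 400 + 280) + 521) - 4135) = -2 + 1/((-715 + 521) - 4135) = -2 + 1/(-194 - 4135) = -2 + 1/(-4329) = -2 - 1/4329 = -8659/4329 ≈ -2.0002)
(-1199 + 2754)/(-712 + c) = (-1199 + 2754)/(-712 - 8659/4329) = 1555/(-3090907/4329) = 1555*(-4329/3090907) = -6731595/3090907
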